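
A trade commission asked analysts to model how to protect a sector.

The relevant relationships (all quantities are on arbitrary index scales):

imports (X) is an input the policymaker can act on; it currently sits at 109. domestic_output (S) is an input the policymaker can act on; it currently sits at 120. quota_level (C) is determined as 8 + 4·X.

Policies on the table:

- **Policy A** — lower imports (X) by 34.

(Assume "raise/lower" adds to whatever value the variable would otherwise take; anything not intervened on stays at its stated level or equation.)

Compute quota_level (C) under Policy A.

308

Policy A (X − 34):
  X = 109 − 34 = 75
  C = 8 + 4·75 = 308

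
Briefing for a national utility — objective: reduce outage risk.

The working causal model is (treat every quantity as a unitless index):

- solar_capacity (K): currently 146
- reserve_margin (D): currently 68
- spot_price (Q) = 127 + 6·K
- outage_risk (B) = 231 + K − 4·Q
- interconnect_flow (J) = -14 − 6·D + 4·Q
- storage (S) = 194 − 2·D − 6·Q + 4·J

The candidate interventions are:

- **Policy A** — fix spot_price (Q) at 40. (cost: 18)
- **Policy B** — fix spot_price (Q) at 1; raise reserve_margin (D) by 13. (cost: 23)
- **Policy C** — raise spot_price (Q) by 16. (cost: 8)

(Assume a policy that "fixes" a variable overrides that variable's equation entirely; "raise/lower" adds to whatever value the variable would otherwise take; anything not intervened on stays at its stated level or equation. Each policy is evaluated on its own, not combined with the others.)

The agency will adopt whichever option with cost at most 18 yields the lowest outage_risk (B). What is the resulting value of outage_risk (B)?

Policy A (Q := 40):
  K = 146
  Q = 40
  B = 231 + 146 − 4·40 = 217
Policy C (Q + 16):
  K = 146
  Q = 127 + 6·146 (+16 from intervention) = 1019
  B = 231 + 146 − 4·1019 = -3699
Comparing — Policy A: B=217, Policy C: B=-3699. Lowest is -3699 (Policy C).

-3699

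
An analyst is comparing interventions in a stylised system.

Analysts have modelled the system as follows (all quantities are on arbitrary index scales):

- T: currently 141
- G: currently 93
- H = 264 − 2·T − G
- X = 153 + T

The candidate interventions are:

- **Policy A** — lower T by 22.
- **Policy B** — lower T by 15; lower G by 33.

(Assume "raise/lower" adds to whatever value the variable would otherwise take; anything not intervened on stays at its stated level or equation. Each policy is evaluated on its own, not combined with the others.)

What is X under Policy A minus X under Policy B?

Policy A (T − 22):
  T = 141 − 22 = 119
  X = 153 + 119 = 272
Policy B (T − 15, G − 33):
  T = 141 − 15 = 126
  X = 153 + 126 = 279
X: 272 − 279 = -7

-7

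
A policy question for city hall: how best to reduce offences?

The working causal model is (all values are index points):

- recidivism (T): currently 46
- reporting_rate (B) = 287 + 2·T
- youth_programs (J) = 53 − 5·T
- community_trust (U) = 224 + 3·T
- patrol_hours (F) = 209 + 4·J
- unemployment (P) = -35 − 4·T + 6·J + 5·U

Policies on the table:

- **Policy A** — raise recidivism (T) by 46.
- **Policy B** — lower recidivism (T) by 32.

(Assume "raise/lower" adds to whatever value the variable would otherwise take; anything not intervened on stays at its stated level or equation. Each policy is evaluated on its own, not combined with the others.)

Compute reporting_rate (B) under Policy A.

Policy A (T + 46):
  T = 46 + 46 = 92
  B = 287 + 2·92 = 471

471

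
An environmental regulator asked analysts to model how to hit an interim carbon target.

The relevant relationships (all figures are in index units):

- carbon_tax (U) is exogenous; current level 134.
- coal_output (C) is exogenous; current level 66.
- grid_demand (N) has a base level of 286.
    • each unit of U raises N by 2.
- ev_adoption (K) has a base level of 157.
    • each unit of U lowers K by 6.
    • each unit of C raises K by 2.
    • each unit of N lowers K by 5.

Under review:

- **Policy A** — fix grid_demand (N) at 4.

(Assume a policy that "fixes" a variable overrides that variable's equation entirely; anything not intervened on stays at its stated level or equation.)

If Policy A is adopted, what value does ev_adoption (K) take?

Policy A (N := 4):
  U = 134
  C = 66
  N = 4
  K = 157 − 6·134 + 2·66 − 5·4 = -535

-535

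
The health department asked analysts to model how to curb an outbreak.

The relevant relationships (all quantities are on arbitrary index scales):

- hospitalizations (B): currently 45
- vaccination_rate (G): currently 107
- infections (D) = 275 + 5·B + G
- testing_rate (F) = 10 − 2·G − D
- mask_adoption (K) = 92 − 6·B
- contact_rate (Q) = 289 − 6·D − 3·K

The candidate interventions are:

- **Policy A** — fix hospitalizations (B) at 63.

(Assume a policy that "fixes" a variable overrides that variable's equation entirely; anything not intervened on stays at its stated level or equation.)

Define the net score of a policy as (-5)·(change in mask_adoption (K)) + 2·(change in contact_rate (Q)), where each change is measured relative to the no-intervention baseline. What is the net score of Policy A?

108

Baseline:
  B = 45
  G = 107
  D = 275 + 5·45 + 107 = 607
  K = 92 − 6·45 = -178
  Q = 289 − 6·607 − 3·(-178) = -2819
Policy A (B := 63):
  B = 63
  G = 107
  D = 275 + 5·63 + 107 = 697
  K = 92 − 6·63 = -286
  Q = 289 − 6·697 − 3·(-286) = -3035
ΔK = -286 − (-178) = -108; ΔQ = -3035 − (-2819) = -216
Score = (-5)·(-108) + 2·(-216) = 108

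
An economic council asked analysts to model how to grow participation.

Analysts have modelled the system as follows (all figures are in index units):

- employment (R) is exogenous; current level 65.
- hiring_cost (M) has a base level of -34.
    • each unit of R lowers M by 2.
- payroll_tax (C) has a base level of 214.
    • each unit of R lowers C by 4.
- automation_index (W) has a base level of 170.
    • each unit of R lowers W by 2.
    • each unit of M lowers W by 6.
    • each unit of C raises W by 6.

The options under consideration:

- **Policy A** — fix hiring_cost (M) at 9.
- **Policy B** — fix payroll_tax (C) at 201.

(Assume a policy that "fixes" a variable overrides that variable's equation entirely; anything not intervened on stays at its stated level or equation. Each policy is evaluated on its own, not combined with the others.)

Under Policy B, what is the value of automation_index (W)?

Policy B (C := 201):
  R = 65
  M = -34 − 2·65 = -164
  C = 201
  W = 170 − 2·65 − 6·(-164) + 6·201 = 2230

2230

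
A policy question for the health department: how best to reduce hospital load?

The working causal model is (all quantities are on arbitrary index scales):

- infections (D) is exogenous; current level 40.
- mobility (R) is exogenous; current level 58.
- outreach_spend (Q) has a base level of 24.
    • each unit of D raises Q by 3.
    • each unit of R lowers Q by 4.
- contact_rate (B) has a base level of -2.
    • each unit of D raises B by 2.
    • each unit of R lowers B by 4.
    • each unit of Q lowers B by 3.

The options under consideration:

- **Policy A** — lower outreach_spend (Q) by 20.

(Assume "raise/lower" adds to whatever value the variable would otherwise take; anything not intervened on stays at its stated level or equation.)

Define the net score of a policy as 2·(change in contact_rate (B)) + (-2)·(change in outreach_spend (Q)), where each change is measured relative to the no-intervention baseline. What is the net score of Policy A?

160

Baseline:
  D = 40
  R = 58
  Q = 24 + 3·40 − 4·58 = -88
  B = -2 + 2·40 − 4·58 − 3·(-88) = 110
Policy A (Q − 20):
  D = 40
  R = 58
  Q = 24 + 3·40 − 4·58 (−20 from intervention) = -108
  B = -2 + 2·40 − 4·58 − 3·(-108) = 170
ΔB = 170 − 110 = 60; ΔQ = -108 − (-88) = -20
Score = 2·60 + (-2)·(-20) = 160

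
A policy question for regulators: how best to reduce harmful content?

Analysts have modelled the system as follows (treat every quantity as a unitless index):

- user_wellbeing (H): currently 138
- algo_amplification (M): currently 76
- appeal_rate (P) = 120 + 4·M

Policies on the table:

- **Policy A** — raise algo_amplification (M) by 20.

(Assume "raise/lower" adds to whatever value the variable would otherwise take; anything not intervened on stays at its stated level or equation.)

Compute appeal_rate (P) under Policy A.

Policy A (M + 20):
  M = 76 + 20 = 96
  P = 120 + 4·96 = 504

504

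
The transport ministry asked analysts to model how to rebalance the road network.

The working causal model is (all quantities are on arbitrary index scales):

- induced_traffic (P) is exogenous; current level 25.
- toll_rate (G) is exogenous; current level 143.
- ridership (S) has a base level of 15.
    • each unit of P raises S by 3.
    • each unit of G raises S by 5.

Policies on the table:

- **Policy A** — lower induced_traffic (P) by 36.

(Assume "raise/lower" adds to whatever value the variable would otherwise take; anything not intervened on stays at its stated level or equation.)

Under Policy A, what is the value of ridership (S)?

Policy A (P − 36):
  P = 25 − 36 = -11
  G = 143
  S = 15 + 3·(-11) + 5·143 = 697

697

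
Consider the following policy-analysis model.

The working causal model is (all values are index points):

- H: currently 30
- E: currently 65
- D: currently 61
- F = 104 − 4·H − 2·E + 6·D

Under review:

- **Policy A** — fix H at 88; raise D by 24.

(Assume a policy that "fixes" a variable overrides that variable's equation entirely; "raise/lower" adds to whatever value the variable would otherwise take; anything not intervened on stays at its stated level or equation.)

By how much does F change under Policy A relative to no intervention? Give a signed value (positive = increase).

Baseline:
  H = 30
  E = 65
  D = 61
  F = 104 − 4·30 − 2·65 + 6·61 = 220
Policy A (H := 88, D + 24):
  H = 88
  E = 65
  D = 61 + 24 = 85
  F = 104 − 4·88 − 2·65 + 6·85 = 132
Change in F: 132 − 220 = -88

-88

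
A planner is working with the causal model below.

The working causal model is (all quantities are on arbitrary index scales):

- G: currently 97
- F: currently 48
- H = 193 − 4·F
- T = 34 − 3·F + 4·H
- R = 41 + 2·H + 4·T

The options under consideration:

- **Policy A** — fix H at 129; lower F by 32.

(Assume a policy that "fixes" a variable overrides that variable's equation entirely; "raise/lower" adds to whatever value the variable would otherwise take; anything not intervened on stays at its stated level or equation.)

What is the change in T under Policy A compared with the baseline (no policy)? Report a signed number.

608

Baseline:
  F = 48
  H = 193 − 4·48 = 1
  T = 34 − 3·48 + 4·1 = -106
Policy A (H := 129, F − 32):
  F = 48 − 32 = 16
  H = 129
  T = 34 − 3·16 + 4·129 = 502
Change in T: 502 − (-106) = 608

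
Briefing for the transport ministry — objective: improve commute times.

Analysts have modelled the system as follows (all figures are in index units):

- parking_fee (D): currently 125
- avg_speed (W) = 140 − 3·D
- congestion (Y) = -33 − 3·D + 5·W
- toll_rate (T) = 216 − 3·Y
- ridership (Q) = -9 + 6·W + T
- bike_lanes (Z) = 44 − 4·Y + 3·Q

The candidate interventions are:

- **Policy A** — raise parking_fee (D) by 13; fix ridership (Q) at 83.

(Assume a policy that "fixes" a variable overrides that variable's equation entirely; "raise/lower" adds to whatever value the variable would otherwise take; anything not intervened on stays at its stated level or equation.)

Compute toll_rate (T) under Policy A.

5667

Policy A (D + 13, Q := 83):
  D = 125 + 13 = 138
  W = 140 − 3·138 = -274
  Y = -33 − 3·138 + 5·(-274) = -1817
  T = 216 − 3·(-1817) = 5667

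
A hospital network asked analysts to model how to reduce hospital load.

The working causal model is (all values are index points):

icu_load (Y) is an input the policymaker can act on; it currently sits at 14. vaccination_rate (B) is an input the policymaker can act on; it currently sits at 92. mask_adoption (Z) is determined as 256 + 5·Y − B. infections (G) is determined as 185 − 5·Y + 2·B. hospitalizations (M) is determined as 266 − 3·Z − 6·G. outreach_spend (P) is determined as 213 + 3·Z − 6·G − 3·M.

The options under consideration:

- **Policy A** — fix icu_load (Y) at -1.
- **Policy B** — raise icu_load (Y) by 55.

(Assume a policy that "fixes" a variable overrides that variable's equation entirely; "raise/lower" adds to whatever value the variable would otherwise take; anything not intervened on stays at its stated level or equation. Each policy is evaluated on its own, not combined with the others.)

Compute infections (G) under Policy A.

Policy A (Y := -1):
  Y = -1
  B = 92
  G = 185 − 5·(-1) + 2·92 = 374

374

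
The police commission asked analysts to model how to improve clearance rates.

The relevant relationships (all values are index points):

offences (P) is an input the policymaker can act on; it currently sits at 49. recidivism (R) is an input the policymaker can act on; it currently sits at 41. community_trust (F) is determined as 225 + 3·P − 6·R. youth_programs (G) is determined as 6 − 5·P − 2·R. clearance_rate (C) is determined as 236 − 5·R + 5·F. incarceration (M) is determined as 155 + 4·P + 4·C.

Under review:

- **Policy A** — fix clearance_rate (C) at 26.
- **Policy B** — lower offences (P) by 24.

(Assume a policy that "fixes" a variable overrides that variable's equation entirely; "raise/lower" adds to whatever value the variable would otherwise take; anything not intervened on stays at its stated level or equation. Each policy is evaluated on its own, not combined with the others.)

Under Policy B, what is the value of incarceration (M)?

1459

Policy B (P − 24):
  P = 49 − 24 = 25
  R = 41
  F = 225 + 3·25 − 6·41 = 54
  C = 236 − 5·41 + 5·54 = 301
  M = 155 + 4·25 + 4·301 = 1459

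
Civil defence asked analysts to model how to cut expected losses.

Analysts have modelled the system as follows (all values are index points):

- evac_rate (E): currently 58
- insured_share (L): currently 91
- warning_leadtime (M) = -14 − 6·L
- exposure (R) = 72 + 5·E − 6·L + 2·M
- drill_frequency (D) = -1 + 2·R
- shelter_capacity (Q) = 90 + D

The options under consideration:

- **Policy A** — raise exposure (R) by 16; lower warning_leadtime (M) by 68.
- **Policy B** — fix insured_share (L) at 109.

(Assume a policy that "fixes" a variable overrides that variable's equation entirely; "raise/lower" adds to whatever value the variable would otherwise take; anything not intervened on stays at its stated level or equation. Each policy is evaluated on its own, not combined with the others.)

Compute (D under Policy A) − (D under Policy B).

Policy A (R + 16, M − 68):
  E = 58
  L = 91
  M = -14 − 6·91 (−68 from intervention) = -628
  R = 72 + 5·58 − 6·91 + 2·(-628) (+16 from intervention) = -1424
  D = -1 + 2·(-1424) = -2849
Policy B (L := 109):
  E = 58
  L = 109
  M = -14 − 6·109 = -668
  R = 72 + 5·58 − 6·109 + 2·(-668) = -1628
  D = -1 + 2·(-1628) = -3257
D: -2849 − (-3257) = 408

408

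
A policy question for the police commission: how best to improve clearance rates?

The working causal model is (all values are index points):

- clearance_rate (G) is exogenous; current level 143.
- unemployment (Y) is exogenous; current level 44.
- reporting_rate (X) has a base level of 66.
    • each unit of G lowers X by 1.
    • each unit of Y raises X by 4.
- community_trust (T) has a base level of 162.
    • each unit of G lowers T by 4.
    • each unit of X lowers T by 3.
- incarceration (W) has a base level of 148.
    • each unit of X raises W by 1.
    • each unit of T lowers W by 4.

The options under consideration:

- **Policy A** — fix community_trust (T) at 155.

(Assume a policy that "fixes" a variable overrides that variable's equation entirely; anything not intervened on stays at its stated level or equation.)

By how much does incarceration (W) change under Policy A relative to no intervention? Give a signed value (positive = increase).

Baseline:
  G = 143
  Y = 44
  X = 66 − 143 + 4·44 = 99
  T = 162 − 4·143 − 3·99 = -707
  W = 148 + 99 − 4·(-707) = 3075
Policy A (T := 155):
  G = 143
  Y = 44
  X = 66 − 143 + 4·44 = 99
  T = 155
  W = 148 + 99 − 4·155 = -373
Change in W: -373 − 3075 = -3448

-3448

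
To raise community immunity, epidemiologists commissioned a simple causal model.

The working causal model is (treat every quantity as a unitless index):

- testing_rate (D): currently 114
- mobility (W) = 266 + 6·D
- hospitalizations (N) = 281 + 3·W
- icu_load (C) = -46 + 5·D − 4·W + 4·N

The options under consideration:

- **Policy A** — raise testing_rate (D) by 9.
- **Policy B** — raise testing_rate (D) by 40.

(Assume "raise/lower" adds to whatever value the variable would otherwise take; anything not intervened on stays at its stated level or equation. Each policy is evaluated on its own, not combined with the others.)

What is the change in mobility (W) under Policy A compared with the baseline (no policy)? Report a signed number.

Baseline:
  D = 114
  W = 266 + 6·114 = 950
Policy A (D + 9):
  D = 114 + 9 = 123
  W = 266 + 6·123 = 1004
Change in W: 1004 − 950 = 54

54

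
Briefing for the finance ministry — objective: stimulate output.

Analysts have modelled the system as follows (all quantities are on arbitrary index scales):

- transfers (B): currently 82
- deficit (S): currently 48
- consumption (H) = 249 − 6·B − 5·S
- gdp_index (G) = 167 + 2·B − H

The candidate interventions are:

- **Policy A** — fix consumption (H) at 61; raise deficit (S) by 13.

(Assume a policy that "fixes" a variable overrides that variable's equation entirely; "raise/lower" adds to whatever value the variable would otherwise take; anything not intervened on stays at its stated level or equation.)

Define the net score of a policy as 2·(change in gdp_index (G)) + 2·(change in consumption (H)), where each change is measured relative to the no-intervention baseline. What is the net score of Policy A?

0

Baseline:
  B = 82
  S = 48
  H = 249 − 6·82 − 5·48 = -483
  G = 167 + 2·82 − (-483) = 814
Policy A (H := 61, S + 13):
  B = 82
  S = 48 + 13 = 61
  H = 61
  G = 167 + 2·82 − 61 = 270
ΔG = 270 − 814 = -544; ΔH = 61 − (-483) = 544
Score = 2·(-544) + 2·544 = 0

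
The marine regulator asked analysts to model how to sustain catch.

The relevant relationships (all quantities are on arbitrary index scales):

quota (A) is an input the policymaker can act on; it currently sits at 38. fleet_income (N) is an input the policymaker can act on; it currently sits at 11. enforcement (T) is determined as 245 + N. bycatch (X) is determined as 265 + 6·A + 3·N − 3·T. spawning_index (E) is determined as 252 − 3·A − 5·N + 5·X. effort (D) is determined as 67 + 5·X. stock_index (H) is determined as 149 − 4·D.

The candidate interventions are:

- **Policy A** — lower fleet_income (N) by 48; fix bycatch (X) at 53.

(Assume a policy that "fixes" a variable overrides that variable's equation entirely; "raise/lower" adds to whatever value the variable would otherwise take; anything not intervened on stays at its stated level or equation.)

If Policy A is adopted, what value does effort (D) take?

332

Policy A (N − 48, X := 53):
  A = 38
  N = 11 − 48 = -37
  T = 245 + (-37) = 208
  X = 53
  D = 67 + 5·53 = 332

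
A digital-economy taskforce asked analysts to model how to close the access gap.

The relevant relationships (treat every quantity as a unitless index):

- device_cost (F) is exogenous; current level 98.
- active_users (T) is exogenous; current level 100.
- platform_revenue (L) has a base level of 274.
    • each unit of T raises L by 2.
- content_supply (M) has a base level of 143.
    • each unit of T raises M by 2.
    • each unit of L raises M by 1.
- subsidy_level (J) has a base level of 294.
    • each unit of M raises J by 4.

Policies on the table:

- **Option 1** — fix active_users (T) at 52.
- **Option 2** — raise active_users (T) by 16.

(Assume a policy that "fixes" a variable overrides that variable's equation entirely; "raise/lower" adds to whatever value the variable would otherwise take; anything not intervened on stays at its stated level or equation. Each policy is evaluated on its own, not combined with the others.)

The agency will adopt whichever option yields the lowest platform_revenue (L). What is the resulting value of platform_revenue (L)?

378

Option 1 (T := 52):
  T = 52
  L = 274 + 2·52 = 378
Option 2 (T + 16):
  T = 100 + 16 = 116
  L = 274 + 2·116 = 506
Comparing — Option 1: L=378, Option 2: L=506. Lowest is 378 (Option 1).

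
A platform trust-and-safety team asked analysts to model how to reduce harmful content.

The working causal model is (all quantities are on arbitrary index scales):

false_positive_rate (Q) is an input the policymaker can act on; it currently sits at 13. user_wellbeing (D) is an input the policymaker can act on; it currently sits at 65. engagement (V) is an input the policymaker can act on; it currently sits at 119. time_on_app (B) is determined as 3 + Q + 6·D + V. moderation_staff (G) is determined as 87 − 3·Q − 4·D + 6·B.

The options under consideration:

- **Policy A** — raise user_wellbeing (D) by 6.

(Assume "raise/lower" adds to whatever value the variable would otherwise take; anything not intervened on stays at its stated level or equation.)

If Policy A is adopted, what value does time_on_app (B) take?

Policy A (D + 6):
  Q = 13
  D = 65 + 6 = 71
  V = 119
  B = 3 + 13 + 6·71 + 119 = 561

561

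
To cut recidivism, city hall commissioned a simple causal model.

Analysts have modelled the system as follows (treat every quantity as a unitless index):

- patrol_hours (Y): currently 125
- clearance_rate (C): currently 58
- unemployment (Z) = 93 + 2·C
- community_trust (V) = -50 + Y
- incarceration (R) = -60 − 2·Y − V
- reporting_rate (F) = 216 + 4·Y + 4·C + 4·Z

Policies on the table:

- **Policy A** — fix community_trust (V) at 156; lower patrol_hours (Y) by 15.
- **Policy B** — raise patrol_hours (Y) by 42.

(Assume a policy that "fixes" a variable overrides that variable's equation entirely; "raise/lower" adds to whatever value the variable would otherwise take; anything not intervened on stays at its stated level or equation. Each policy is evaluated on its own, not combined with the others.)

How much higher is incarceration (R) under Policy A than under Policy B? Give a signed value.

75

Policy A (V := 156, Y − 15):
  Y = 125 − 15 = 110
  V = 156
  R = -60 − 2·110 − 156 = -436
Policy B (Y + 42):
  Y = 125 + 42 = 167
  V = -50 + 167 = 117
  R = -60 − 2·167 − 117 = -511
R: -436 − (-511) = 75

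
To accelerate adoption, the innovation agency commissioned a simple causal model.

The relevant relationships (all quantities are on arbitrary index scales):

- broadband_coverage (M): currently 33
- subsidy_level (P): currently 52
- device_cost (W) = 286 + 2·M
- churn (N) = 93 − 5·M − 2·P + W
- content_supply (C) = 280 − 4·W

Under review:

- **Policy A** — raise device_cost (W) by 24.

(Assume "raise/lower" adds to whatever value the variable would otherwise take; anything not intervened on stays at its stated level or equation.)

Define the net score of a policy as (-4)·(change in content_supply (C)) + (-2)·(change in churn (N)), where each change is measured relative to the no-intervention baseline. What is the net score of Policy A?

Baseline:
  M = 33
  P = 52
  W = 286 + 2·33 = 352
  N = 93 − 5·33 − 2·52 + 352 = 176
  C = 280 − 4·352 = -1128
Policy A (W + 24):
  M = 33
  P = 52
  W = 286 + 2·33 (+24 from intervention) = 376
  N = 93 − 5·33 − 2·52 + 376 = 200
  C = 280 − 4·376 = -1224
ΔC = -1224 − (-1128) = -96; ΔN = 200 − 176 = 24
Score = (-4)·(-96) + (-2)·24 = 336

336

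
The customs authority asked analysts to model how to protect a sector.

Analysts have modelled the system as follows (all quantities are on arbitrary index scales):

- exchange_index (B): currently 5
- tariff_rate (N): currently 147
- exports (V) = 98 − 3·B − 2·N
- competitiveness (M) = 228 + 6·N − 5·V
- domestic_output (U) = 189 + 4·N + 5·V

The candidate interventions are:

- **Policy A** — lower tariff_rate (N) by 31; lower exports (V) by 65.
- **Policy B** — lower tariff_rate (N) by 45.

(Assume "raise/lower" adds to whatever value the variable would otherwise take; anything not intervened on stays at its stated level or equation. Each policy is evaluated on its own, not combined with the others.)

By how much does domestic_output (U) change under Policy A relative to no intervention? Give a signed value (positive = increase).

-139

Baseline:
  B = 5
  N = 147
  V = 98 − 3·5 − 2·147 = -211
  U = 189 + 4·147 + 5·(-211) = -278
Policy A (N − 31, V − 65):
  B = 5
  N = 147 − 31 = 116
  V = 98 − 3·5 − 2·116 (−65 from intervention) = -214
  U = 189 + 4·116 + 5·(-214) = -417
Change in U: -417 − (-278) = -139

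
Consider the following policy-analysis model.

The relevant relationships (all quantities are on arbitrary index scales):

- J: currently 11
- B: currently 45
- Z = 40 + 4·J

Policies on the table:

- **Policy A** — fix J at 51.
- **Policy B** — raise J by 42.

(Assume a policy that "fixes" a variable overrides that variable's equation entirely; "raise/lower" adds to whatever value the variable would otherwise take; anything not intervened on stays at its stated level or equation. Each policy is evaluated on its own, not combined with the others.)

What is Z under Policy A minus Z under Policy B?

Policy A (J := 51):
  J = 51
  Z = 40 + 4·51 = 244
Policy B (J + 42):
  J = 11 + 42 = 53
  Z = 40 + 4·53 = 252
Z: 244 − 252 = -8

-8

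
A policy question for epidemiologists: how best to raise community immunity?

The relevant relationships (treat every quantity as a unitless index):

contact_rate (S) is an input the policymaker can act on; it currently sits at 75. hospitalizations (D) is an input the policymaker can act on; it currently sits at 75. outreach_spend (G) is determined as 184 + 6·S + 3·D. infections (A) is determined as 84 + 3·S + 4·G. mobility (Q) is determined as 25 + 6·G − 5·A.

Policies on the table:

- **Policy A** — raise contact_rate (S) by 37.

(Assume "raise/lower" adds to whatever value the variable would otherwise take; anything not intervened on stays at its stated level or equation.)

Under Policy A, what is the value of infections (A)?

4744

Policy A (S + 37):
  S = 75 + 37 = 112
  D = 75
  G = 184 + 6·112 + 3·75 = 1081
  A = 84 + 3·112 + 4·1081 = 4744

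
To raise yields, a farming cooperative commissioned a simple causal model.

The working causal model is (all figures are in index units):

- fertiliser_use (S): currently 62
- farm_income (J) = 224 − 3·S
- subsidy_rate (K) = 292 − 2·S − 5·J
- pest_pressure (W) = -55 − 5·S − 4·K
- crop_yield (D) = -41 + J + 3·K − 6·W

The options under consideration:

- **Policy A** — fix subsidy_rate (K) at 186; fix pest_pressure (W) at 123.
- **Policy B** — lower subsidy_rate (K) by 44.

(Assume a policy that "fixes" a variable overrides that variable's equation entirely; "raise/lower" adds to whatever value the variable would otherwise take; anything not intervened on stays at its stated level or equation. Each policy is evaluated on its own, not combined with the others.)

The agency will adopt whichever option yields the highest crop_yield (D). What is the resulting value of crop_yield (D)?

Policy A (K := 186, W := 123):
  S = 62
  J = 224 − 3·62 = 38
  K = 186
  W = 123
  D = -41 + 38 + 3·186 − 6·123 = -183
Policy B (K − 44):
  S = 62
  J = 224 − 3·62 = 38
  K = 292 − 2·62 − 5·38 (−44 from intervention) = -66
  W = -55 − 5·62 − 4·(-66) = -101
  D = -41 + 38 + 3·(-66) − 6·(-101) = 405
Comparing — Policy A: D=-183, Policy B: D=405. Highest is 405 (Policy B).

405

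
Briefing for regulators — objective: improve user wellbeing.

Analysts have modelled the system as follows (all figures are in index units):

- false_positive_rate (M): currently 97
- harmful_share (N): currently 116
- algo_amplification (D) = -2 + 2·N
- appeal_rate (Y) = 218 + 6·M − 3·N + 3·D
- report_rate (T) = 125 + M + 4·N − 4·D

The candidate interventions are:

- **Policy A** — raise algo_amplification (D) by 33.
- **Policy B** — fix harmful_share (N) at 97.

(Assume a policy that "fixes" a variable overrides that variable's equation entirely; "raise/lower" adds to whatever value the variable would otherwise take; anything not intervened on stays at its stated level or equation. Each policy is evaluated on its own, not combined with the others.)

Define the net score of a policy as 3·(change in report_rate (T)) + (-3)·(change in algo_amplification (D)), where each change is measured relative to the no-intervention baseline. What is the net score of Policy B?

Baseline:
  M = 97
  N = 116
  D = -2 + 2·116 = 230
  T = 125 + 97 + 4·116 − 4·230 = -234
Policy B (N := 97):
  M = 97
  N = 97
  D = -2 + 2·97 = 192
  T = 125 + 97 + 4·97 − 4·192 = -158
ΔT = -158 − (-234) = 76; ΔD = 192 − 230 = -38
Score = 3·76 + (-3)·(-38) = 342

342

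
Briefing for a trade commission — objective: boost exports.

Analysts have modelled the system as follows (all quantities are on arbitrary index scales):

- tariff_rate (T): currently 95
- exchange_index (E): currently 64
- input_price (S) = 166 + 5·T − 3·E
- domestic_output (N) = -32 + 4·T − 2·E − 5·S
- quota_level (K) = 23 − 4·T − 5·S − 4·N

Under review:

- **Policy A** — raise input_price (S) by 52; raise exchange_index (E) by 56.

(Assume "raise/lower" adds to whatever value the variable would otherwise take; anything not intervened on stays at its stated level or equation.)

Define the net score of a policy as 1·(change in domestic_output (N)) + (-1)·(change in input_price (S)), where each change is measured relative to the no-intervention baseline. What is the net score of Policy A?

Baseline:
  T = 95
  E = 64
  S = 166 + 5·95 − 3·64 = 449
  N = -32 + 4·95 − 2·64 − 5·449 = -2025
Policy A (S + 52, E + 56):
  T = 95
  E = 64 + 56 = 120
  S = 166 + 5·95 − 3·120 (+52 from intervention) = 333
  N = -32 + 4·95 − 2·120 − 5·333 = -1557
ΔN = -1557 − (-2025) = 468; ΔS = 333 − 449 = -116
Score = 1·468 + (-1)·(-116) = 584

584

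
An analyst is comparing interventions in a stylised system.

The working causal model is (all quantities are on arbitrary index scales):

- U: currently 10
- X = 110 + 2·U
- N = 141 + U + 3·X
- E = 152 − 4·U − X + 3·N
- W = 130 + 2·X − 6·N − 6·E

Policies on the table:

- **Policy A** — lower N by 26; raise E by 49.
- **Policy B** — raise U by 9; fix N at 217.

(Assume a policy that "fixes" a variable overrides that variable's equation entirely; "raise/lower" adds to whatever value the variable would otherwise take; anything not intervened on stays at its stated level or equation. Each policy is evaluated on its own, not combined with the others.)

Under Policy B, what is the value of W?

Policy B (U + 9, N := 217):
  U = 10 + 9 = 19
  X = 110 + 2·19 = 148
  N = 217
  E = 152 − 4·19 − 148 + 3·217 = 579
  W = 130 + 2·148 − 6·217 − 6·579 = -4350

-4350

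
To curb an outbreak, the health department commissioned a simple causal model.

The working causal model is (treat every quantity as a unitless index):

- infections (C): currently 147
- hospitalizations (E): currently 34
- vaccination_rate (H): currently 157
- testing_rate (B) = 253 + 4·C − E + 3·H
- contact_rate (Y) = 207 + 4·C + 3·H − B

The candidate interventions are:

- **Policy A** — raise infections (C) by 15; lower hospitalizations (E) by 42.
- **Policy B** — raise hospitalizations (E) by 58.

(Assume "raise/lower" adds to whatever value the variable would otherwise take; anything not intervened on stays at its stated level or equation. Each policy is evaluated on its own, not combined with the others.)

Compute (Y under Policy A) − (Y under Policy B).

Policy A (C + 15, E − 42):
  C = 147 + 15 = 162
  E = 34 − 42 = -8
  H = 157
  B = 253 + 4·162 − (-8) + 3·157 = 1380
  Y = 207 + 4·162 + 3·157 − 1380 = -54
Policy B (E + 58):
  C = 147
  E = 34 + 58 = 92
  H = 157
  B = 253 + 4·147 − 92 + 3·157 = 1220
  Y = 207 + 4·147 + 3·157 − 1220 = 46
Y: -54 − 46 = -100

-100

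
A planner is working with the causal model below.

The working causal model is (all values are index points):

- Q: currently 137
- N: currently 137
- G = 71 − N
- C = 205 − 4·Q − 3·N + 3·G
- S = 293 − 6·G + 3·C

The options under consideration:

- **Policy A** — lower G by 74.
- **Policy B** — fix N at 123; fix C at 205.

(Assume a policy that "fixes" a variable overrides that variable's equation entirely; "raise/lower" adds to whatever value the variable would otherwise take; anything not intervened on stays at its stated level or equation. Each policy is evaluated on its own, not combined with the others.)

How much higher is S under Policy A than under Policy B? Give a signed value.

Policy A (G − 74):
  Q = 137
  N = 137
  G = 71 − 137 (−74 from intervention) = -140
  C = 205 − 4·137 − 3·137 + 3·(-140) = -1174
  S = 293 − 6·(-140) + 3·(-1174) = -2389
Policy B (N := 123, C := 205):
  Q = 137
  N = 123
  G = 71 − 123 = -52
  C = 205
  S = 293 − 6·(-52) + 3·205 = 1220
S: -2389 − 1220 = -3609

-3609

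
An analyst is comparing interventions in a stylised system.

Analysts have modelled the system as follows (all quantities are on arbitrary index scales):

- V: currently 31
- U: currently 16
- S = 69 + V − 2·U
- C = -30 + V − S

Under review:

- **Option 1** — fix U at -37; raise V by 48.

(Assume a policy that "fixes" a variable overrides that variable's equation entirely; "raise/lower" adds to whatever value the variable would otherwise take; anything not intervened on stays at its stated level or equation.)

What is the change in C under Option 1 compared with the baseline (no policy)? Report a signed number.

-106

Baseline:
  V = 31
  U = 16
  S = 69 + 31 − 2·16 = 68
  C = -30 + 31 − 68 = -67
Option 1 (U := -37, V + 48):
  V = 31 + 48 = 79
  U = -37
  S = 69 + 79 − 2·(-37) = 222
  C = -30 + 79 − 222 = -173
Change in C: -173 − (-67) = -106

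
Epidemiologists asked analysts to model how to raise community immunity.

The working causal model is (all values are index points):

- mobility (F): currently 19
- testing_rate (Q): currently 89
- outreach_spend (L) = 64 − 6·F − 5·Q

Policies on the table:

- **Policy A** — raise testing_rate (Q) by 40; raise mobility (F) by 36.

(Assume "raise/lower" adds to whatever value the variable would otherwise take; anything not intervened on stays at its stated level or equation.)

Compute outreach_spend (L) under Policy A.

-911

Policy A (Q + 40, F + 36):
  F = 19 + 36 = 55
  Q = 89 + 40 = 129
  L = 64 − 6·55 − 5·129 = -911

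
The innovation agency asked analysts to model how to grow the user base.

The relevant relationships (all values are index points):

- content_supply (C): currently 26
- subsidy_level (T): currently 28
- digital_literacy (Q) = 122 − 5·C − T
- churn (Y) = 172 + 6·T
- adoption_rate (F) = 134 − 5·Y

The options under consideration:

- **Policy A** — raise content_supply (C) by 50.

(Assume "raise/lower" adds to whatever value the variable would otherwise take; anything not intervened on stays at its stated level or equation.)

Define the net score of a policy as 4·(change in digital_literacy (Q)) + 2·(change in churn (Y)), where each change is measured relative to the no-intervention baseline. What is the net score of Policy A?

Baseline:
  C = 26
  T = 28
  Q = 122 − 5·26 − 28 = -36
  Y = 172 + 6·28 = 340
Policy A (C + 50):
  C = 26 + 50 = 76
  T = 28
  Q = 122 − 5·76 − 28 = -286
  Y = 172 + 6·28 = 340
ΔQ = -286 − (-36) = -250; ΔY = 340 − 340 = 0
Score = 4·(-250) + 2·0 = -1000

-1000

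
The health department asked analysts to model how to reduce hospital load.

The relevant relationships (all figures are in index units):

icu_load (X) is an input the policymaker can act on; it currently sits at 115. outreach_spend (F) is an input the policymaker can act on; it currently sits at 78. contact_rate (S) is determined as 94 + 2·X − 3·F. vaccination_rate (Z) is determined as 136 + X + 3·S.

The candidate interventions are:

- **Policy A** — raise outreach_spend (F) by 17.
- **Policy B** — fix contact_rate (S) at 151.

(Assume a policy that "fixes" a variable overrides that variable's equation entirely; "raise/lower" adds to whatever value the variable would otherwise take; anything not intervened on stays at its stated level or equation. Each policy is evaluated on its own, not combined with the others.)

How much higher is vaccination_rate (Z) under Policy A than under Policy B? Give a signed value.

-336

Policy A (F + 17):
  X = 115
  F = 78 + 17 = 95
  S = 94 + 2·115 − 3·95 = 39
  Z = 136 + 115 + 3·39 = 368
Policy B (S := 151):
  X = 115
  F = 78
  S = 151
  Z = 136 + 115 + 3·151 = 704
Z: 368 − 704 = -336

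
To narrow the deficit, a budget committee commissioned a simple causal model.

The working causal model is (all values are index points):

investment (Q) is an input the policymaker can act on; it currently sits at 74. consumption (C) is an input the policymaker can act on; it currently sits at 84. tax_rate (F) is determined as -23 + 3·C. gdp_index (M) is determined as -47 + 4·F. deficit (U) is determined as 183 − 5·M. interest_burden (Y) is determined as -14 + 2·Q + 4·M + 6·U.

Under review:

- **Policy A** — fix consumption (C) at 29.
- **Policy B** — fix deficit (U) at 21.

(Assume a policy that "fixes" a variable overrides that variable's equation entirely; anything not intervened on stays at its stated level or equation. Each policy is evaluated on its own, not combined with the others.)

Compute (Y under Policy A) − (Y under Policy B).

-7938

Policy A (C := 29):
  Q = 74
  C = 29
  F = -23 + 3·29 = 64
  M = -47 + 4·64 = 209
  U = 183 − 5·209 = -862
  Y = -14 + 2·74 + 4·209 + 6·(-862) = -4202
Policy B (U := 21):
  Q = 74
  C = 84
  F = -23 + 3·84 = 229
  M = -47 + 4·229 = 869
  U = 21
  Y = -14 + 2·74 + 4·869 + 6·21 = 3736
Y: -4202 − 3736 = -7938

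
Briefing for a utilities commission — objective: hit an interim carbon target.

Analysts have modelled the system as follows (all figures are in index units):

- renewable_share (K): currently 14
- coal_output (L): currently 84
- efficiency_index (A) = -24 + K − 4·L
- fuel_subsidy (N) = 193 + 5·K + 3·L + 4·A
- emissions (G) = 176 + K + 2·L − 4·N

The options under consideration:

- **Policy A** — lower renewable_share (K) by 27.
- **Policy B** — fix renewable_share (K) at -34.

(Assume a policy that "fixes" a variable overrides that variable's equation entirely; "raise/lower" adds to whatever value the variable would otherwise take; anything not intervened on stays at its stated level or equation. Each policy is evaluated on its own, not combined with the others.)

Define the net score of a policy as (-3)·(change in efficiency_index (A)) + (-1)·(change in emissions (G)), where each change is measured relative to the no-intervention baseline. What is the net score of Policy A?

-864

Baseline:
  K = 14
  L = 84
  A = -24 + 14 − 4·84 = -346
  N = 193 + 5·14 + 3·84 + 4·(-346) = -869
  G = 176 + 14 + 2·84 − 4·(-869) = 3834
Policy A (K − 27):
  K = 14 − 27 = -13
  L = 84
  A = -24 + (-13) − 4·84 = -373
  N = 193 + 5·(-13) + 3·84 + 4·(-373) = -1112
  G = 176 + (-13) + 2·84 − 4·(-1112) = 4779
ΔA = -373 − (-346) = -27; ΔG = 4779 − 3834 = 945
Score = (-3)·(-27) + (-1)·945 = -864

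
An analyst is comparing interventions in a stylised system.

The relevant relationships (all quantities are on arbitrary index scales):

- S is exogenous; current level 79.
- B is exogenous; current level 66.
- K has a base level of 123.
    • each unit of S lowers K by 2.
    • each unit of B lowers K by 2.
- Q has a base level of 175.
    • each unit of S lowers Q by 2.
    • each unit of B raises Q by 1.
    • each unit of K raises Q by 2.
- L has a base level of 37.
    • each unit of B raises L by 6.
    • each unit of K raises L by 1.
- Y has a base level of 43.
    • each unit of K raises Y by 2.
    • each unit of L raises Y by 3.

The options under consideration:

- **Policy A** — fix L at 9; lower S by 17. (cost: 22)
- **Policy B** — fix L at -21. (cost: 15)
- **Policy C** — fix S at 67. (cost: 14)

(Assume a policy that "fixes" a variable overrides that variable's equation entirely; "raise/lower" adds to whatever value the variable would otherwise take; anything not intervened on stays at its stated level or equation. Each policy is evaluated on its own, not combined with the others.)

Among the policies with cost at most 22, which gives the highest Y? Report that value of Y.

627

Policy A (L := 9, S − 17):
  S = 79 − 17 = 62
  B = 66
  K = 123 − 2·62 − 2·66 = -133
  L = 9
  Y = 43 + 2·(-133) + 3·9 = -196
Policy B (L := -21):
  S = 79
  B = 66
  K = 123 − 2·79 − 2·66 = -167
  L = -21
  Y = 43 + 2·(-167) + 3·(-21) = -354
Policy C (S := 67):
  S = 67
  B = 66
  K = 123 − 2·67 − 2·66 = -143
  L = 37 + 6·66 + (-143) = 290
  Y = 43 + 2·(-143) + 3·290 = 627
Comparing — Policy A: Y=-196, Policy B: Y=-354, Policy C: Y=627. Highest is 627 (Policy C).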